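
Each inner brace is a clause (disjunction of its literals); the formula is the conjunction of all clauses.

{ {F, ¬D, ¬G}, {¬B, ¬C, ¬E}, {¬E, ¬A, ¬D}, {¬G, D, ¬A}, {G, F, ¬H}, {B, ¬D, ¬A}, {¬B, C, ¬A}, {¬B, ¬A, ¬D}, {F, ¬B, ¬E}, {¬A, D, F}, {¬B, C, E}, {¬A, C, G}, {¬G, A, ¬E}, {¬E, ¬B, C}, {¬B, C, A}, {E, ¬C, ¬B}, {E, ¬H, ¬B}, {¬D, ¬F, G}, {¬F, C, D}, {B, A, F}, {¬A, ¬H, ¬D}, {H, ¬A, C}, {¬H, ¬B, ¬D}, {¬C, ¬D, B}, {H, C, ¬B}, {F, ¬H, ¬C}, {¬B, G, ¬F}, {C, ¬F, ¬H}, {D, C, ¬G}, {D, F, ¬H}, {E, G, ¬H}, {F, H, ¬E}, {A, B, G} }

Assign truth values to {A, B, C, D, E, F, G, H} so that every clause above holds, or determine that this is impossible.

A=False,  B=False,  C=True,  D=False,  E=False,  F=True,  G=True,  H=False

Try F = True.
Try D = False.
(C) alone gives C = True.
Try B = False.
Try G = True.
(¬A) alone gives A = False.
(¬E) alone gives E = False.
Every clause is now satisfied; H is unconstrained.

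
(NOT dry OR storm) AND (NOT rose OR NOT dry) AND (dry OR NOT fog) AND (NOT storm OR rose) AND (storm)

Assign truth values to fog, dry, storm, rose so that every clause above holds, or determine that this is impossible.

From the singleton clause (storm), storm = true.
From the singleton clause (rose), rose = true.
From the singleton clause (NOT dry), dry = false.
From the singleton clause (NOT fog), fog = false.
All clauses are satisfied.

fog ↦ false, dry ↦ false, storm ↦ true, rose ↦ true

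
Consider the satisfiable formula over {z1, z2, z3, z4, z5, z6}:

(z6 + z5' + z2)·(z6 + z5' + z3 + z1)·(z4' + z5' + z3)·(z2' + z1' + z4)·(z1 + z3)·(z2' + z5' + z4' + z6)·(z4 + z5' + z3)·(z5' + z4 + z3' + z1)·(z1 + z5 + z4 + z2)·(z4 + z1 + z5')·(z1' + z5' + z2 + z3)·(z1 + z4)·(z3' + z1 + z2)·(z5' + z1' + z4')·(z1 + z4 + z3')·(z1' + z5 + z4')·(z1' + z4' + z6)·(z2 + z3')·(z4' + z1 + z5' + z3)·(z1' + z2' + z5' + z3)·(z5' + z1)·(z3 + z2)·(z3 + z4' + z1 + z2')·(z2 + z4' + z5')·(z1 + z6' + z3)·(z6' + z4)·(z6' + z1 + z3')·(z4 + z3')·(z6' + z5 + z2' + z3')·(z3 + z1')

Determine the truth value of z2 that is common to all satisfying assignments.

Suppose z2 = 0.
The clause (z3') is unit, so z3 = 0.
But (z3) is also a unit clause — contradiction.
So every satisfying assignment has z2 = True.

True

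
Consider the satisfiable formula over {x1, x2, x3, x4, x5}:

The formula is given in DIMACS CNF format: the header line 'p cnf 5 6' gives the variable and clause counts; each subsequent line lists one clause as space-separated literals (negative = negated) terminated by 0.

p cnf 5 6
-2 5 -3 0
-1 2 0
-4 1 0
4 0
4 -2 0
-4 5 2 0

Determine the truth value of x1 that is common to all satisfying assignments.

Suppose x1 = False.
From the singleton clause (¬x4), x4 = False.
Now (x4) is unsatisfied and unit — conflict.
So every satisfying assignment has x1 = True.

True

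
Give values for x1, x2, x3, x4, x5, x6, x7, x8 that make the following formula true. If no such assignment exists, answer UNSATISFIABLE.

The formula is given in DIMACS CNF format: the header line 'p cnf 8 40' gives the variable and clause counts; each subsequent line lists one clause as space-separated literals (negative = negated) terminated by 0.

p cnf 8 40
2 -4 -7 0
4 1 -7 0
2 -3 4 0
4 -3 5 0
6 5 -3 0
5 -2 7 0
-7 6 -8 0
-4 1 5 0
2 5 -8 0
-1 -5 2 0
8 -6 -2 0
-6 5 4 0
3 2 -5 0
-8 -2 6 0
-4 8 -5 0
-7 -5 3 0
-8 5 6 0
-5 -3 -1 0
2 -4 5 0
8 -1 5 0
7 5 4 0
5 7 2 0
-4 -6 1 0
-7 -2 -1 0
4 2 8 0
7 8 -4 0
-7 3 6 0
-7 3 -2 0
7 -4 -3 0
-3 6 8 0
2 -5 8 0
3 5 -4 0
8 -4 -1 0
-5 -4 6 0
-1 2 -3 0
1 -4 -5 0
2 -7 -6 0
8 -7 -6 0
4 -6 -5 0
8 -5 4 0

Try x2 = True.
Try x5 = True.
Try x8 = True.
From the singleton clause (x6), x6 = True.
From the singleton clause (x4), x4 = True.
From the singleton clause (x1), x1 = True.
From the singleton clause (¬x3), x3 = False.
From the singleton clause (¬x7), x7 = False.
All clauses are satisfied.

x1=True; x2=True; x3=False; x4=True; x5=True; x6=True; x7=False; x8=True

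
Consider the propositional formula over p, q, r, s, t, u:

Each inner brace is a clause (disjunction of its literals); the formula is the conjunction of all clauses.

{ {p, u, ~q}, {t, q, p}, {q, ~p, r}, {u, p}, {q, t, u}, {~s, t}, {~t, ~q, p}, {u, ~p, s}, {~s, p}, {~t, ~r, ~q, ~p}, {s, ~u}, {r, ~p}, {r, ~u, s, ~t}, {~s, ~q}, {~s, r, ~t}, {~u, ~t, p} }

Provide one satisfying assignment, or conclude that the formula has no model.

p: 1, q: 0, r: 1, s: 1, t: 1, u: 1

Try u = 1.
Unit clause (s) forces s = 1.
Unit clause (t) forces t = 1.
Unit clause (p) forces p = 1.
Unit clause (r) forces r = 1.
Unit clause (~q) forces q = 0.
Every clause now holds.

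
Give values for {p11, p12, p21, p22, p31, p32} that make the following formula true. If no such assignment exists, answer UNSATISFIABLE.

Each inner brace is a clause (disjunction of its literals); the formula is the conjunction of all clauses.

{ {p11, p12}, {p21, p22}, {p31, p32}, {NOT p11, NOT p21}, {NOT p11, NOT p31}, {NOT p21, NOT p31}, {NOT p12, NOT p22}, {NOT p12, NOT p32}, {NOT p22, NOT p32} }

UNSATISFIABLE

Suppose p11 = true.
Unit clause (NOT p21) forces p21 = false.
Unit clause (p22) forces p22 = true.
Unit clause (NOT p31) forces p31 = false.
Unit clause (p32) forces p32 = true.
Now (NOT p32) is unsatisfied and unit — conflict.
So p11 must be the other value — set p11 = false.
Unit clause (p12) forces p12 = true.
Unit clause (NOT p22) forces p22 = false.
Unit clause (p21) forces p21 = true.
Unit clause (NOT p31) forces p31 = false.
Unit clause (p32) forces p32 = true.
Now (NOT p32) is unsatisfied and unit — conflict.
Both values of p11 lead to a conflict.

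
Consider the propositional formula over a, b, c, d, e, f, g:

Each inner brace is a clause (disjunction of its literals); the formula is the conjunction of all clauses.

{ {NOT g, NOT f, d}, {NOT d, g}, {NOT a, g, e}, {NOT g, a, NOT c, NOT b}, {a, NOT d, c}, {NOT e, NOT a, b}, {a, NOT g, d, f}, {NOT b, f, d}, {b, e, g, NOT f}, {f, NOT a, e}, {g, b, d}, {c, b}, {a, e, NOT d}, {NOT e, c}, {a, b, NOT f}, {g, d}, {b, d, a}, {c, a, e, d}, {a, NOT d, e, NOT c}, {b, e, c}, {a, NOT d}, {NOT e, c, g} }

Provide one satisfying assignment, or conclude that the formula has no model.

Try d = true.
The clause (g) is unit, so g = true.
The clause (a) is unit, so a = true.
Try e = false.
The clause (f) is unit, so f = true.
Try c = true.
Every clause is now satisfied; b is unconstrained.

a ↦ true; b ↦ false; c ↦ true; d ↦ true; e ↦ false; f ↦ true; g ↦ true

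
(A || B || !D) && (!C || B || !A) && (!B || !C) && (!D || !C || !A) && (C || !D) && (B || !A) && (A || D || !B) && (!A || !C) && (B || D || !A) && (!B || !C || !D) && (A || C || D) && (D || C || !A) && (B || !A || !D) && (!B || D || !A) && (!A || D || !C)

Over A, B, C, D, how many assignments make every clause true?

There are 2^4 = 16 truth assignments over (A, B, C, D).
Split on B. With B = true, the clauses containing B are satisfied and !B drops from the rest; 0 of the 2^3 = 8 assignments to the other variables satisfy what remains.
With B = false, by the same count on the reduced clause set, 1 assignment works.
(One model: A=F, B=F, C=T, D=F.)
Total: 0 + 1 = 1.

1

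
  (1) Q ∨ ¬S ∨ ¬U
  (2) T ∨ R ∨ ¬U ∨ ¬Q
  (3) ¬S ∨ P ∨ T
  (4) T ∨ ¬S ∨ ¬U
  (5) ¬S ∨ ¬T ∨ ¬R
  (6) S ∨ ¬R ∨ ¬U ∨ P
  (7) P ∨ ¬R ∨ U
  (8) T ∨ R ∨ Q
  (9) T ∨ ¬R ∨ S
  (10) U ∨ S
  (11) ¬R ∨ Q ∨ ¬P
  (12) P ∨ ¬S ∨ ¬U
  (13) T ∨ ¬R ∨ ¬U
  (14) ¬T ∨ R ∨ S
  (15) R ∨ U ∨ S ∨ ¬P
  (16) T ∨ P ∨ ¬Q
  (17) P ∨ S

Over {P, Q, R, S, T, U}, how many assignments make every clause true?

8

There are 2^6 = 64 truth assignments over (P, Q, R, S, T, U).
Split on R. With R = True, the clauses containing R are satisfied and ¬R drops from the rest; 2 of the 2^5 = 32 assignments to the other variables satisfy what remains.
With R = False, by the same count on the reduced clause set, 6 assignments work.
Total: 2 + 6 = 8.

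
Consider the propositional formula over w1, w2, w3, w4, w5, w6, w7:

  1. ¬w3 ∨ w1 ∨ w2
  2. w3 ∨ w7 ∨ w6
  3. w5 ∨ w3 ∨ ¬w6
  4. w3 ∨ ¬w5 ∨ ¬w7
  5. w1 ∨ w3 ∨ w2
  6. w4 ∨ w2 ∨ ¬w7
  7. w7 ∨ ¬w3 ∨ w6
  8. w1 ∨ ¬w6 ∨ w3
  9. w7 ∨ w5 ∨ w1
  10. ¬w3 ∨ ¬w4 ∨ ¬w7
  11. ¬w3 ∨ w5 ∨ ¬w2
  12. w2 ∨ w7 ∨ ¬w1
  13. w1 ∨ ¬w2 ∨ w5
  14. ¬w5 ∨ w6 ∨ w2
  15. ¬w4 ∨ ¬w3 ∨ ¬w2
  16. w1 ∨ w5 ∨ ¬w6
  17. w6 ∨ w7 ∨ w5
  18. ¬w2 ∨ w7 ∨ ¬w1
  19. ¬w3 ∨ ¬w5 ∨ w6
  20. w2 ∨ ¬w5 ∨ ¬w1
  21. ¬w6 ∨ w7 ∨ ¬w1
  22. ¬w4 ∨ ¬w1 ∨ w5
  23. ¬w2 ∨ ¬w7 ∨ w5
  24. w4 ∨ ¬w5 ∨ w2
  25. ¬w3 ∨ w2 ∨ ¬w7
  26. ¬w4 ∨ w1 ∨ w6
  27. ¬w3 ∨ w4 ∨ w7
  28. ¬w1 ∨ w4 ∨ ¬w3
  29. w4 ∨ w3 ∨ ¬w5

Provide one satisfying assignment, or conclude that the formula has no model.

w1=False,  w2=True,  w3=True,  w4=False,  w5=True,  w6=True,  w7=True

Branch on w3: set w3 = True.
Branch on w1: set w1 = False.
The clause (w2) is unit, so w2 = True.
The clause (w5) is unit, so w5 = True.
The clause (¬w4) is unit, so w4 = False.
The clause (w6) is unit, so w6 = True.
The clause (w7) is unit, so w7 = True.
This assignment satisfies each clause.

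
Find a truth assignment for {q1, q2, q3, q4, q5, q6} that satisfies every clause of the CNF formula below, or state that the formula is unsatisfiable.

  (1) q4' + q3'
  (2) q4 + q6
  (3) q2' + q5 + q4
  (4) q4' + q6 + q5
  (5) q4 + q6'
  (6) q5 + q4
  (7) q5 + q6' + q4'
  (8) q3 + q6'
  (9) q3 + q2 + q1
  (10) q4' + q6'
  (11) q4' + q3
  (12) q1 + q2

Suppose q4 = 0.
The clause (q6) is unit, so q6 = 1.
Now (q6') is unsatisfied and unit — conflict.
Backtrack on q4: now try q4 = 1.
The clause (q3') is unit, so q3 = 0.
Now (q3) is unsatisfied and unit — conflict.
Either choice for q4 ends in contradiction.

UNSATISFIABLE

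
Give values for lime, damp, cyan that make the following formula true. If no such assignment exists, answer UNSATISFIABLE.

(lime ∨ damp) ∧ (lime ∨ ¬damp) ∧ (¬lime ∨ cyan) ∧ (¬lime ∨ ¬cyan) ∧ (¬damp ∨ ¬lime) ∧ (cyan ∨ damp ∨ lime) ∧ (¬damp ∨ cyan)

UNSATISFIABLE

Try lime = True.
Unit clause (cyan) forces cyan = True.
But (¬cyan) is also a unit clause — contradiction.
So lime must be the other value — set lime = False.
Unit clause (damp) forces damp = True.
But (¬damp) is also a unit clause — contradiction.
Either choice for lime ends in contradiction.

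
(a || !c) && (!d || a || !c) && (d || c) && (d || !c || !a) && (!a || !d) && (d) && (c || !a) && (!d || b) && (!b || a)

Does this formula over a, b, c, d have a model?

From the singleton clause (d), d = true.
From the singleton clause (!a), a = false.
From the singleton clause (!c), c = false.
From the singleton clause (b), b = true.
That conflicts with the unit clause (!b).
No assignment satisfies every clause.

No, unsatisfiable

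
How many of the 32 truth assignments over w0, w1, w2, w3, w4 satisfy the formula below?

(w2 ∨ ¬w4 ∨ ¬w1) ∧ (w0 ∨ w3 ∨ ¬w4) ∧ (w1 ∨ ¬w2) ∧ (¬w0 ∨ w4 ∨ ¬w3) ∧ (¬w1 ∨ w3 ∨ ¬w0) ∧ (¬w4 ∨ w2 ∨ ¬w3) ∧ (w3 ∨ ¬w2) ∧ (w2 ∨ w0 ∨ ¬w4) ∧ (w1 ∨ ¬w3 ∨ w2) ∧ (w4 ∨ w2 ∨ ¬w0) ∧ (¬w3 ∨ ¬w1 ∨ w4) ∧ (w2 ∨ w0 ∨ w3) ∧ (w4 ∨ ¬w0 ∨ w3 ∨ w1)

There are 2^5 = 32 truth assignments over (w0, w1, w2, w3, w4).
Split on w2. With w2 = True, the clauses containing w2 are satisfied and ¬w2 drops from the rest; 2 of the 2^4 = 16 assignments to the other variables satisfy what remains.
With w2 = False, by the same count on the reduced clause set, 1 assignment works.
Total: 2 + 1 = 3.

3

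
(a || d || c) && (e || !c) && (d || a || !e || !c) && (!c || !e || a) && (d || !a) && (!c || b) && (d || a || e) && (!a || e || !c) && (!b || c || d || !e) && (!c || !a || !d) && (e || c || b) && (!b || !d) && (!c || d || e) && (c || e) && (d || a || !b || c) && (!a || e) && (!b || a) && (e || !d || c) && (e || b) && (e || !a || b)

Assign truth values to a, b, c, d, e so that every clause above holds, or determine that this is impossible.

Suppose e = true.
Suppose c = false.
Suppose a = false.
Unit clause (d) forces d = true.
Unit clause (!b) forces b = false.
Every clause now holds.

a: false, b: false, c: false, d: true, e: true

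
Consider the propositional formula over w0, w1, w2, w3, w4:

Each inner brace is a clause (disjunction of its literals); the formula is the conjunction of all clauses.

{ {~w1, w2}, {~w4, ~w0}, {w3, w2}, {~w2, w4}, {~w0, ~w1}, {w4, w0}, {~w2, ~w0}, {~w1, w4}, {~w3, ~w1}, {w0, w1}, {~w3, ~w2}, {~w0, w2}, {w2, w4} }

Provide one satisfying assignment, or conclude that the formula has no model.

w0 ↦ 0, w1 ↦ 1, w2 ↦ 1, w3 ↦ 0, w4 ↦ 1

Case w1 = 1:
The clause (w2) is unit, so w2 = 1.
The clause (w4) is unit, so w4 = 1.
The clause (~w0) is unit, so w0 = 0.
The clause (~w3) is unit, so w3 = 0.
Every clause now holds.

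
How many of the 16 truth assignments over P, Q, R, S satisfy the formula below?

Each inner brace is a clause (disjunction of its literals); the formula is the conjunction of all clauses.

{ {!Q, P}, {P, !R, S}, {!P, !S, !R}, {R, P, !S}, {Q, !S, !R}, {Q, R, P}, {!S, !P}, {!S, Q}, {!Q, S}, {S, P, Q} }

2

There are 2^4 = 16 truth assignments over (P, Q, R, S).
Split on S. With S = true, the clauses containing S are satisfied and !S drops from the rest; 0 of the 2^3 = 8 assignments to the other variables satisfy what remains.
With S = false, by the same count on the reduced clause set, 2 assignments work.
Total: 0 + 2 = 2.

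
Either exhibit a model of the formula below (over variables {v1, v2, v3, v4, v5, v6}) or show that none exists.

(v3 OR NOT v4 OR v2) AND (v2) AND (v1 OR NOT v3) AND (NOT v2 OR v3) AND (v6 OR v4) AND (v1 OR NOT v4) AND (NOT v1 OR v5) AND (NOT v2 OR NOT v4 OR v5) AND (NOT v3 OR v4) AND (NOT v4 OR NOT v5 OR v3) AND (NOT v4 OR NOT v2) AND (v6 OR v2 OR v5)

Unit clause (v2) forces v2 = true.
Unit clause (v3) forces v3 = true.
Unit clause (v1) forces v1 = true.
Unit clause (v5) forces v5 = true.
Unit clause (v4) forces v4 = true.
But (NOT v4) is also a unit clause — contradiction.

UNSATISFIABLE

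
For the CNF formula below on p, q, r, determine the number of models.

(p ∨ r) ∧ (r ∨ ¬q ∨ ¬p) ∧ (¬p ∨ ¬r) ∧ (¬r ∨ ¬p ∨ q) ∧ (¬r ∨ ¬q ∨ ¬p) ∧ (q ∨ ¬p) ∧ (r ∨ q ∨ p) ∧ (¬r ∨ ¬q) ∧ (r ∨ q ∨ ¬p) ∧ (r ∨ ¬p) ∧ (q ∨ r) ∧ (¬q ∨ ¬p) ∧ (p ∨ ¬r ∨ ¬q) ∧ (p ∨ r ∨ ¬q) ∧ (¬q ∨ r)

1

There are 2^3 = 8 truth assignments over (p, q, r).
Check each against the 15 clauses (columns in the order p, q, r):
  F F F  ✗ fails (p ∨ r)
  F F T  ✓ satisfies all
  F T F  ✗ fails (p ∨ r)
  F T T  ✗ fails (¬r ∨ ¬q)
  T F F  ✗ fails (q ∨ ¬p)
  T F T  ✗ fails (¬p ∨ ¬r)
  T T F  ✗ fails (r ∨ ¬q ∨ ¬p)
  T T T  ✗ fails (¬p ∨ ¬r)
1 of the 8 rows is a model.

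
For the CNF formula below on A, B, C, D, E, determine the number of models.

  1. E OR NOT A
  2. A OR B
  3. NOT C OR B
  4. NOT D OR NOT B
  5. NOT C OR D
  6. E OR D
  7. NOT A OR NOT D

There are 2^5 = 32 truth assignments over (A, B, C, D, E).
Split on C. With C = true, the clauses containing C are satisfied and NOT C drops from the rest; 0 of the 2^4 = 16 assignments to the other variables satisfy what remains.
With C = false, by the same count on the reduced clause set, 3 assignments work.
(One model: A=F, B=T, C=F, D=F, E=T.)
Total: 0 + 3 = 3.

3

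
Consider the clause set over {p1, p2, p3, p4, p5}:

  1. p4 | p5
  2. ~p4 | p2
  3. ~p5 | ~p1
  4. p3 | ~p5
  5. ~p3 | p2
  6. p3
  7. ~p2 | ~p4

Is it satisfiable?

Yes

(p3) alone gives p3 = 1.
(p2) alone gives p2 = 1.
(~p4) alone gives p4 = 0.
(p5) alone gives p5 = 1.
(~p1) alone gives p1 = 0.
All clauses are satisfied.
A satisfying assignment: p1=0,  p2=1,  p3=1,  p4=0,  p5=1.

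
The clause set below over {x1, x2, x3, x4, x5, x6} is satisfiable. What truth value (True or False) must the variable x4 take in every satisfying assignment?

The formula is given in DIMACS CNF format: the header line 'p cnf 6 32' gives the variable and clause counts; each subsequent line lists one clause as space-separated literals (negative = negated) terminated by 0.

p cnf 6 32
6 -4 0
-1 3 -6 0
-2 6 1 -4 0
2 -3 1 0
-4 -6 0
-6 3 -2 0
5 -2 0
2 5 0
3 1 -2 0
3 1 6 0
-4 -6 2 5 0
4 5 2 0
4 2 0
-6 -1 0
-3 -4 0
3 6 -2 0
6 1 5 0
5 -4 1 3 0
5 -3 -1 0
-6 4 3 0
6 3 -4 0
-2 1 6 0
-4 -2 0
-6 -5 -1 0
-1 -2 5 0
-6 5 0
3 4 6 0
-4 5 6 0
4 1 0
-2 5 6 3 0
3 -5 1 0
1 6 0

False

Suppose x4 = True.
The clause (x6) is unit, so x6 = True.
Now (¬x6) is unsatisfied and unit — conflict.
So every satisfying assignment has x4 = False.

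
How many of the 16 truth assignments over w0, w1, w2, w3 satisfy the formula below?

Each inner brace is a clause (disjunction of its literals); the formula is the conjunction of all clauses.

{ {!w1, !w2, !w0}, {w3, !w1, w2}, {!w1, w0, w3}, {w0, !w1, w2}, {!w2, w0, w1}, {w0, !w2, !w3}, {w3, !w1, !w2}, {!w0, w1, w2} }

5

There are 2^4 = 16 truth assignments over (w0, w1, w2, w3).
Split on w2. With w2 = true, the clauses containing w2 are satisfied and !w2 drops from the rest; 2 of the 2^3 = 8 assignments to the other variables satisfy what remains.
With w2 = false, by the same count on the reduced clause set, 3 assignments work.
(One model: w0=F, w1=F, w2=F, w3=F.)
Total: 2 + 3 = 5.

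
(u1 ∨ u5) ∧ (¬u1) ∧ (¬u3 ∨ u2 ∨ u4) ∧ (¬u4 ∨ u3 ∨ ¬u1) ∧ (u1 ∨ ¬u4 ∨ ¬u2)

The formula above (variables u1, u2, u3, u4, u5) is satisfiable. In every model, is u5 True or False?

Suppose u5 = False.
Unit clause (u1) forces u1 = True.
Now (¬u1) is unsatisfied and unit — conflict.
So every satisfying assignment has u5 = True.

True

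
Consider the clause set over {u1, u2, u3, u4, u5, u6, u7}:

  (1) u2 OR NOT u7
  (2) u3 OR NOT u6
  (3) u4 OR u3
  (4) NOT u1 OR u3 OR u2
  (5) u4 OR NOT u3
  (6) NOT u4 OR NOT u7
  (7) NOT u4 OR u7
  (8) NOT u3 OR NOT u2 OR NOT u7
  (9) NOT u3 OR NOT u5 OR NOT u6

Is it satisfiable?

Unsatisfiable

Try u2 = true.
Try u3 = true.
From the singleton clause (u4), u4 = true.
From the singleton clause (NOT u7), u7 = false.
Now (u7) is unsatisfied and unit — conflict.
So u3 must be the other value — set u3 = false.
From the singleton clause (NOT u6), u6 = false.
From the singleton clause (u4), u4 = true.
From the singleton clause (NOT u7), u7 = false.
Now (u7) is unsatisfied and unit — conflict.
Either choice for u3 ends in contradiction.
So u2 must be the other value — set u2 = false.
From the singleton clause (NOT u7), u7 = false.
From the singleton clause (NOT u4), u4 = false.
From the singleton clause (u3), u3 = true.
Now (NOT u3) is unsatisfied and unit — conflict.
Either choice for u2 ends in contradiction.
No assignment satisfies every clause.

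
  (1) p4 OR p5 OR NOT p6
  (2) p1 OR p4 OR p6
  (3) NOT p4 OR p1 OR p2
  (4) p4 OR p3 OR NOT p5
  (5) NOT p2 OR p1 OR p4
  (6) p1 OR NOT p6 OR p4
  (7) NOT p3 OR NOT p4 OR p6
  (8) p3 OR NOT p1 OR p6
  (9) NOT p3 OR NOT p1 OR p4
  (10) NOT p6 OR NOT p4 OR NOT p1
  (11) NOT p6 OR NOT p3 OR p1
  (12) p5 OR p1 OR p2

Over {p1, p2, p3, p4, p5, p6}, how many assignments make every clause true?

There are 2^6 = 64 truth assignments over (p1, p2, p3, p4, p5, p6).
Split on p2. With p2 = true, the clauses containing p2 are satisfied and NOT p2 drops from the rest; 4 of the 2^5 = 32 assignments to the other variables satisfy what remains.
With p2 = false, by the same count on the reduced clause set, 0 assignments work.
(One model: p1=F, p2=T, p3=F, p4=T, p5=F, p6=F.)
Total: 4 + 0 = 4.

4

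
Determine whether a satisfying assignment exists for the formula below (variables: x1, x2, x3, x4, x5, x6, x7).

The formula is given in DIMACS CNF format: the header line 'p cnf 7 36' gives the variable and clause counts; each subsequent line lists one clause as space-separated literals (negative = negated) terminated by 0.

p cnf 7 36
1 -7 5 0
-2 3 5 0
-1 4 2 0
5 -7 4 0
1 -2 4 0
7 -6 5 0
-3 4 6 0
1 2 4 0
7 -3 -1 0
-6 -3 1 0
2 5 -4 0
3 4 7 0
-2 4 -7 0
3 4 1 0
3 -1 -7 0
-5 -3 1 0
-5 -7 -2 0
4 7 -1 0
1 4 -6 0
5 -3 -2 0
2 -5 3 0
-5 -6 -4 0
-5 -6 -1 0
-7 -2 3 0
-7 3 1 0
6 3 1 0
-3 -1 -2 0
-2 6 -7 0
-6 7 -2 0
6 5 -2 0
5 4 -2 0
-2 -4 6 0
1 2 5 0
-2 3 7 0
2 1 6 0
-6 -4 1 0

Branch on x1: set x1 = True.
Branch on x4: set x4 = True.
Branch on x7: set x7 = True.
From the singleton clause (x3), x3 = True.
From the singleton clause (¬x2), x2 = False.
From the singleton clause (x5), x5 = True.
From the singleton clause (¬x6), x6 = False.
All clauses are satisfied.
A satisfying assignment: x1=True, x2=False, x3=True, x4=True, x5=True, x6=False, x7=True.

Yes, satisfiable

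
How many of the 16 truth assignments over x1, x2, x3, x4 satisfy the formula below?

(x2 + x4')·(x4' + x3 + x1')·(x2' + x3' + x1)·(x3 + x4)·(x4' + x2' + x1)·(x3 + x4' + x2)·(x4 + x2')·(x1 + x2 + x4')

3

There are 2^4 = 16 truth assignments over (x1, x2, x3, x4).
Check each against the 8 clauses (columns in the order x1, x2, x3, x4):
  F F F F  ✗ fails (x3 + x4)
  F F F T  ✗ fails (x2 + x4')
  F F T F  ✓ satisfies all
  F F T T  ✗ fails (x2 + x4')
  F T F F  ✗ fails (x3 + x4)
  F T F T  ✗ fails (x4' + x2' + x1)
  F T T F  ✗ fails (x2' + x3' + x1)
  F T T T  ✗ fails (x2' + x3' + x1)
  T F F F  ✗ fails (x3 + x4)
  T F F T  ✗ fails (x2 + x4')
  T F T F  ✓ satisfies all
  T F T T  ✗ fails (x2 + x4')
  T T F F  ✗ fails (x3 + x4)
  T T F T  ✗ fails (x4' + x3 + x1')
  T T T F  ✗ fails (x4 + x2')
  T T T T  ✓ satisfies all
3 of the 16 rows are models.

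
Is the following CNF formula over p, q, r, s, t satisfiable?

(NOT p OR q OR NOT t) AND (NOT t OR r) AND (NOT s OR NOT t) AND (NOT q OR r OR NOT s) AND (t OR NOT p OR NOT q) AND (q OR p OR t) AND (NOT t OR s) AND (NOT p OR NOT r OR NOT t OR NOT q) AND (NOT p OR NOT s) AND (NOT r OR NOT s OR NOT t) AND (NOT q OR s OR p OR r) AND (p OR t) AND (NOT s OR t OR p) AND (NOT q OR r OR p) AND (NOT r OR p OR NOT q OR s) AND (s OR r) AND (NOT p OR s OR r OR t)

Satisfiable

Suppose t = false.
(p) alone gives p = true.
(NOT q) alone gives q = false.
(NOT s) alone gives s = false.
(r) alone gives r = true.
This assignment satisfies each clause.
A satisfying assignment: p ↦ true, q ↦ false, r ↦ true, s ↦ false, t ↦ false.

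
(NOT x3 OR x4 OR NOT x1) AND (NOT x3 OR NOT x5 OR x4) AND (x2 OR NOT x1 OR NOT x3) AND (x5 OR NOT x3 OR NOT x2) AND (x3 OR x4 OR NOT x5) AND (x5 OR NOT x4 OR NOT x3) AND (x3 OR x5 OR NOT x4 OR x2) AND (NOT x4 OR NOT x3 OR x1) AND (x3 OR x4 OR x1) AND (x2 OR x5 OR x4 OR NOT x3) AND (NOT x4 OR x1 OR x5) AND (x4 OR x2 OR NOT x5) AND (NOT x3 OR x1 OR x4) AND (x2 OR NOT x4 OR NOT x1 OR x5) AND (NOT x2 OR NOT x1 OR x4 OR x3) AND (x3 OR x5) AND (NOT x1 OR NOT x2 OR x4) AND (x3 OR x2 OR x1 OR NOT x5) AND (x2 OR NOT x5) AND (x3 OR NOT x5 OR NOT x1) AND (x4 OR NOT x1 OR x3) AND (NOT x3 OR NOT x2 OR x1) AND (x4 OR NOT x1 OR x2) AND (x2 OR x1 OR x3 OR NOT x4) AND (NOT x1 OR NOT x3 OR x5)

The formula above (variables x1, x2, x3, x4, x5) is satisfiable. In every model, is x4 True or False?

True

Suppose x4 = false.
Branch on x3: set x3 = false.
Unit clause (NOT x5) forces x5 = false.
That conflicts with the unit clause (x5).
Undo x3 and try x3 = true.
Unit clause (NOT x1) forces x1 = false.
That conflicts with the unit clause (x1).
Neither x3 = true nor x3 = false works.
So every satisfying assignment has x4 = True.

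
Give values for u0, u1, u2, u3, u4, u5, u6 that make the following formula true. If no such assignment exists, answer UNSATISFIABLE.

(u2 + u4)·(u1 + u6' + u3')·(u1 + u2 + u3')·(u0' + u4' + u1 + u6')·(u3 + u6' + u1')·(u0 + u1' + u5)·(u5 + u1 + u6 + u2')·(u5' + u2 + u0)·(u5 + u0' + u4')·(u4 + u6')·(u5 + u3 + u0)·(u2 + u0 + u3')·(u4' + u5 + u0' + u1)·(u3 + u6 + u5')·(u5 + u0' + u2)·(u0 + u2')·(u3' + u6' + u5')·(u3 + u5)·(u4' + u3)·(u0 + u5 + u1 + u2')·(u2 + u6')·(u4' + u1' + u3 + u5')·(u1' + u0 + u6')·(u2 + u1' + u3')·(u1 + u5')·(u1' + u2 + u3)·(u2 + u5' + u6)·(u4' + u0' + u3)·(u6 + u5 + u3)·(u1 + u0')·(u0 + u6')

u0=1; u1=1; u2=1; u3=1; u4=0; u5=1; u6=0

Suppose u2 = 1.
The clause (u0) is unit, so u0 = 1.
The clause (u1) is unit, so u1 = 1.
Suppose u3 = 1.
Suppose u5 = 1.
The clause (u6') is unit, so u6 = 0.
No clause remains; u4 is free.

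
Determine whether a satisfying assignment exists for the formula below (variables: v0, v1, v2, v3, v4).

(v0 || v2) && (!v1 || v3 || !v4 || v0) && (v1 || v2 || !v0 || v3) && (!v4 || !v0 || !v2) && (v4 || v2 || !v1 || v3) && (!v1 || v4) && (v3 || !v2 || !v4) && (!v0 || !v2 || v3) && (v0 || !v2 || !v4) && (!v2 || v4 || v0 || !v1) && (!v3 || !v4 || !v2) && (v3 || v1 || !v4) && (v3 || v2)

Case v0 = true:
Case v4 = false:
Unit clause (!v1) forces v1 = false.
Case v2 = true:
Unit clause (v3) forces v3 = true.
This assignment satisfies each clause.
A satisfying assignment: v0=true,  v1=false,  v2=true,  v3=true,  v4=false.

Yes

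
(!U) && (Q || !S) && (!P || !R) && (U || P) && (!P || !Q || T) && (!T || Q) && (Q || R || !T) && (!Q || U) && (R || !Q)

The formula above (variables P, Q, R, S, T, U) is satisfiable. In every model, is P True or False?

True

Suppose P = false.
From the singleton clause (!U), U = false.
That conflicts with the unit clause (U).
So every satisfying assignment has P = True.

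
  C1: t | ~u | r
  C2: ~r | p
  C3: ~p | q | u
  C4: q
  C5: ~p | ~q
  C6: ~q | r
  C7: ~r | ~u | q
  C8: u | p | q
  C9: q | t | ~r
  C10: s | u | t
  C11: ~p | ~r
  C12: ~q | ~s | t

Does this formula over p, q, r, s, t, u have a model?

Unit clause (q) forces q = 1.
Unit clause (~p) forces p = 0.
Unit clause (~r) forces r = 0.
But (r) is also a unit clause — contradiction.
No assignment satisfies every clause.

No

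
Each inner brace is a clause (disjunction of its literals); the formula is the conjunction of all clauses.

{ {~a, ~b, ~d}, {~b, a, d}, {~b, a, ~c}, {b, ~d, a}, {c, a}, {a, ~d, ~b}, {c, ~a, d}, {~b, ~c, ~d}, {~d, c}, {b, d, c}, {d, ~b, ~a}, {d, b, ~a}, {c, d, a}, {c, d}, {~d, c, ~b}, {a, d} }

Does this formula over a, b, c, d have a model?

Yes

Suppose c = 1.
Suppose b = 0.
Suppose d = 1.
From the singleton clause (a), a = 1.
This assignment satisfies each clause.
A satisfying assignment: a: 1,  b: 0,  c: 1,  d: 1.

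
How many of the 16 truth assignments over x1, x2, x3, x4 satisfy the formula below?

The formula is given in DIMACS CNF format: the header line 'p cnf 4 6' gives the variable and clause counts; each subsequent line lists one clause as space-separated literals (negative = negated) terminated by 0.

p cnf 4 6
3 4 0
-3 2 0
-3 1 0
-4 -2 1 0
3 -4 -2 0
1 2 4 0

4

There are 2^4 = 16 truth assignments over (x1, x2, x3, x4).
Check each against the 6 clauses (columns in the order x1, x2, x3, x4):
  F F F F  ✗ fails (x3 ∨ x4)
  F F F T  ✓ satisfies all
  F F T F  ✗ fails (¬x3 ∨ x2)
  F F T T  ✗ fails (¬x3 ∨ x2)
  F T F F  ✗ fails (x3 ∨ x4)
  F T F T  ✗ fails (¬x4 ∨ ¬x2 ∨ x1)
  F T T F  ✗ fails (¬x3 ∨ x1)
  F T T T  ✗ fails (¬x3 ∨ x1)
  T F F F  ✗ fails (x3 ∨ x4)
  T F F T  ✓ satisfies all
  T F T F  ✗ fails (¬x3 ∨ x2)
  T F T T  ✗ fails (¬x3 ∨ x2)
  T T F F  ✗ fails (x3 ∨ x4)
  T T F T  ✗ fails (x3 ∨ ¬x4 ∨ ¬x2)
  T T T F  ✓ satisfies all
  T T T T  ✓ satisfies all
4 of the 16 rows are models.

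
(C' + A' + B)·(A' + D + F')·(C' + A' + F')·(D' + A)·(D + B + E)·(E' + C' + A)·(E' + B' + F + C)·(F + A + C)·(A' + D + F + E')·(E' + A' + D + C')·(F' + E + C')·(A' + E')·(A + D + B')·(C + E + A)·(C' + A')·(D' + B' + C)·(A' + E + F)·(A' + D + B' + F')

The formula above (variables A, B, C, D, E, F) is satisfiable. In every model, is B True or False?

Suppose B = 1.
Suppose D = 0.
Unit clause (A) forces A = 1.
Unit clause (F') forces F = 0.
Unit clause (E') forces E = 0.
Now (E) is unsatisfied and unit — conflict.
Backtrack on D: now try D = 1.
Unit clause (A) forces A = 1.
Unit clause (E') forces E = 0.
Unit clause (C') forces C = 0.
Now (C) is unsatisfied and unit — conflict.
Neither D = 1 nor D = 0 works.
So every satisfying assignment has B = False.

False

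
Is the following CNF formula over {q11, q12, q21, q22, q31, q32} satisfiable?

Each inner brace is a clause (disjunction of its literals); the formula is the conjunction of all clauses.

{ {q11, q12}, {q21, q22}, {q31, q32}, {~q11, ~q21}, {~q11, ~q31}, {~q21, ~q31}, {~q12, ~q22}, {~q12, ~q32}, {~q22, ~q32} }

Case q11 = 1:
Unit clause (~q21) forces q21 = 0.
Unit clause (q22) forces q22 = 1.
Unit clause (~q31) forces q31 = 0.
Unit clause (q32) forces q32 = 1.
That conflicts with the unit clause (~q32).
Undo q11 and try q11 = 0.
Unit clause (q12) forces q12 = 1.
Unit clause (~q22) forces q22 = 0.
Unit clause (q21) forces q21 = 1.
Unit clause (~q31) forces q31 = 0.
Unit clause (q32) forces q32 = 1.
That conflicts with the unit clause (~q32).
Either choice for q11 ends in contradiction.
No assignment satisfies every clause.

No, unsatisfiable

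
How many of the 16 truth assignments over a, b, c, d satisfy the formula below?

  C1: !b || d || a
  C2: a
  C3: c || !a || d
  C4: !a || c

4

There are 2^4 = 16 truth assignments over (a, b, c, d).
Split on a. With a = true, the clauses containing a are satisfied and !a drops from the rest; 4 of the 2^3 = 8 assignments to the other variables satisfy what remains.
With a = false, by the same count on the reduced clause set, 0 assignments work.
(One model: a=T, b=F, c=T, d=F.)
Total: 4 + 0 = 4.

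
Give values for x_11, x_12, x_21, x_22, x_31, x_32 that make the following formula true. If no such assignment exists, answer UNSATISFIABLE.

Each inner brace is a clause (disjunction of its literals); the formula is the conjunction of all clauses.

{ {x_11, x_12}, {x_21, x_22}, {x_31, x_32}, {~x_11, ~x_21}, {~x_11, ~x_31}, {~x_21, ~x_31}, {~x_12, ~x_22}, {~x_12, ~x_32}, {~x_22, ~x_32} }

Branch on x_11: set x_11 = 1.
(~x_21) alone gives x_21 = 0.
(x_22) alone gives x_22 = 1.
(~x_31) alone gives x_31 = 0.
(x_32) alone gives x_32 = 1.
But (~x_32) is also a unit clause — contradiction.
So x_11 must be the other value — set x_11 = 0.
(x_12) alone gives x_12 = 1.
(~x_22) alone gives x_22 = 0.
(x_21) alone gives x_21 = 1.
(~x_31) alone gives x_31 = 0.
(x_32) alone gives x_32 = 1.
But (~x_32) is also a unit clause — contradiction.
Either choice for x_11 ends in contradiction.

UNSATISFIABLE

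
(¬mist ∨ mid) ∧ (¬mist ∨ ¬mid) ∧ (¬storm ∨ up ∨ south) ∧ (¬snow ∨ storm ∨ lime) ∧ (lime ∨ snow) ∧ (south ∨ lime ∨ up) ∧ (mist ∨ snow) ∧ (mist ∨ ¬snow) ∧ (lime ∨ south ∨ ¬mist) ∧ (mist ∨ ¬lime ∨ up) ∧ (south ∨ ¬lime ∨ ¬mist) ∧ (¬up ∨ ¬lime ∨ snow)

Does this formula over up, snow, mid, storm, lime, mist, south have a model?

Suppose mist = False.
From the singleton clause (snow), snow = True.
Now (¬snow) is unsatisfied and unit — conflict.
That branch fails; take mist = True instead.
From the singleton clause (mid), mid = True.
Now (¬mid) is unsatisfied and unit — conflict.
Either choice for mist ends in contradiction.
No assignment satisfies every clause.

No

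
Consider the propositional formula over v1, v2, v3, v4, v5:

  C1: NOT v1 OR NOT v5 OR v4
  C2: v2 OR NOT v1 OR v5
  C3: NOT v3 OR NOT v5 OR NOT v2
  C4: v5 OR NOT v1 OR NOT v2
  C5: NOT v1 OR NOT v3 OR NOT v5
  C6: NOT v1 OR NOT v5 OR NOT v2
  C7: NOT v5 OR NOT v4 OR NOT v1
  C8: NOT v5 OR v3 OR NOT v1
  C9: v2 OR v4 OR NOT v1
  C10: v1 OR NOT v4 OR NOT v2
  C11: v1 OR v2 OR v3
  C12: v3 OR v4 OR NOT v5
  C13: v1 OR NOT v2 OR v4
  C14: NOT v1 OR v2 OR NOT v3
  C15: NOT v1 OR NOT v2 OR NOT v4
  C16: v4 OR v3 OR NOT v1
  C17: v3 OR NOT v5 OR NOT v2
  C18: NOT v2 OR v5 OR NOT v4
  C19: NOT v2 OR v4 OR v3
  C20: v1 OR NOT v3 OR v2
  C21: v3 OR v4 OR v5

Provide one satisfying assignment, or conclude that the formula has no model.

UNSATISFIABLE

Try v1 = false.
Try v4 = false.
(NOT v2) alone gives v2 = false.
(v3) alone gives v3 = true.
That conflicts with the unit clause (NOT v3).
Backtrack on v4: now try v4 = true.
(NOT v2) alone gives v2 = false.
(v3) alone gives v3 = true.
That conflicts with the unit clause (NOT v3).
Either choice for v4 ends in contradiction.
Backtrack on v1: now try v1 = true.
Try v5 = false.
(v2) alone gives v2 = true.
That conflicts with the unit clause (NOT v2).
Backtrack on v5: now try v5 = true.
(v4) alone gives v4 = true.
That conflicts with the unit clause (NOT v4).
Either choice for v5 ends in contradiction.
Either choice for v1 ends in contradiction.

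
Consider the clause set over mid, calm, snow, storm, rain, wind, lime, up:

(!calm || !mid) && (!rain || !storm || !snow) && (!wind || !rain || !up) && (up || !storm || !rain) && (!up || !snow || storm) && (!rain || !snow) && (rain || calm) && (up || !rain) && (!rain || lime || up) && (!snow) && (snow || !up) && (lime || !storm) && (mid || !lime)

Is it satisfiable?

Yes

The clause (!snow) is unit, so snow = false.
The clause (!up) is unit, so up = false.
The clause (!rain) is unit, so rain = false.
The clause (calm) is unit, so calm = true.
The clause (!mid) is unit, so mid = false.
The clause (!lime) is unit, so lime = false.
The clause (!storm) is unit, so storm = false.
All clauses hold; wind can take either value.
A satisfying assignment: mid: false, calm: true, snow: false, storm: false, rain: false, wind: true, lime: false, up: false.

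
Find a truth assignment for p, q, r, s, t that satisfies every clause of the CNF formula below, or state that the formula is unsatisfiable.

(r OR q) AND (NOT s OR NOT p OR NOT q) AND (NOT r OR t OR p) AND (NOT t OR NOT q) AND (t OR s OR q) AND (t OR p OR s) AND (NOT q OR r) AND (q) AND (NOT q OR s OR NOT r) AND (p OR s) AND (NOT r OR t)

The clause (q) is unit, so q = true.
The clause (NOT t) is unit, so t = false.
The clause (r) is unit, so r = true.
But (NOT r) is also a unit clause — contradiction.

UNSATISFIABLE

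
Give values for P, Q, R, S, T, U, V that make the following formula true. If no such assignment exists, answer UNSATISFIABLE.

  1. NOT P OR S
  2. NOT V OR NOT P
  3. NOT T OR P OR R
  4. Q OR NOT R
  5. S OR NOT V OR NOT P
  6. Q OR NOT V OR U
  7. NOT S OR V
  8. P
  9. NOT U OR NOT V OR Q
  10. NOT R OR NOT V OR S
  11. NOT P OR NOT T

UNSATISFIABLE

The clause (P) is unit, so P = true.
The clause (S) is unit, so S = true.
The clause (NOT V) is unit, so V = false.
Now (V) is unsatisfied and unit — conflict.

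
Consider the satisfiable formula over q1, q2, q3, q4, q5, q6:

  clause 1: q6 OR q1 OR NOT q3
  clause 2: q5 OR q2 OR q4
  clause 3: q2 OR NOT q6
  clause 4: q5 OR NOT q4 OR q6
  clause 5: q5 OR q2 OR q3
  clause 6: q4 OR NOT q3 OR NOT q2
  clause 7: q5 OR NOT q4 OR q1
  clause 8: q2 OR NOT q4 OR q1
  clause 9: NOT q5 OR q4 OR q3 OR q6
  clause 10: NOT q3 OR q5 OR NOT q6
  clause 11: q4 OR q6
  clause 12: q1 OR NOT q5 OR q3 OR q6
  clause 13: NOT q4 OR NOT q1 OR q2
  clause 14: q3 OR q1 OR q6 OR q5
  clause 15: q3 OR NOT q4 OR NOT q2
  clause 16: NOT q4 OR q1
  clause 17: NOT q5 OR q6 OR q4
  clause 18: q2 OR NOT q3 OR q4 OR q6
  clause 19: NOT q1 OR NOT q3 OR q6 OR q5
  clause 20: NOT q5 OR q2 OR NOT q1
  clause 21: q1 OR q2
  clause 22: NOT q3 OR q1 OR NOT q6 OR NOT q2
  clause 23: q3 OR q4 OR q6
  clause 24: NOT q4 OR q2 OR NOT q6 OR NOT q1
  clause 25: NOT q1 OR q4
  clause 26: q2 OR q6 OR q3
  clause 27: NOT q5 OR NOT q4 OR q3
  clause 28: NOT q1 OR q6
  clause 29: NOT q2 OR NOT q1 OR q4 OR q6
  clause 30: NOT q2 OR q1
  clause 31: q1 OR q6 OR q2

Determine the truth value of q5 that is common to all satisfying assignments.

Suppose q5 = false.
Case q2 = true:
The clause (q1) is unit, so q1 = true.
The clause (q4) is unit, so q4 = true.
The clause (q6) is unit, so q6 = true.
The clause (NOT q3) is unit, so q3 = false.
But (q3) is also a unit clause — contradiction.
Backtrack on q2: now try q2 = false.
The clause (q4) is unit, so q4 = true.
The clause (NOT q6) is unit, so q6 = false.
But (q6) is also a unit clause — contradiction.
Both values of q2 lead to a conflict.
So every satisfying assignment has q5 = True.

True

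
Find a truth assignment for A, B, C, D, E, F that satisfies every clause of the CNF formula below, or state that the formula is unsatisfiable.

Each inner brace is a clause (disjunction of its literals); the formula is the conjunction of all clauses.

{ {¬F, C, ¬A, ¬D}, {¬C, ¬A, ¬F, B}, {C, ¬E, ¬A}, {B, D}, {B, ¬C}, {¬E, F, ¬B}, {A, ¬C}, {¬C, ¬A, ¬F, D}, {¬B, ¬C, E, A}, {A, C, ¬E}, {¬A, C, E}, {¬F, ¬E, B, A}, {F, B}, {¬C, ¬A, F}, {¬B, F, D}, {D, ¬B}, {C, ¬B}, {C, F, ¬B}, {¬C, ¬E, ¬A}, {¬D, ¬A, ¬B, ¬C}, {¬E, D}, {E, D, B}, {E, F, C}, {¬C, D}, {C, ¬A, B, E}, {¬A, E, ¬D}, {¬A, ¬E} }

Try B = False.
The clause (D) is unit, so D = True.
The clause (¬C) is unit, so C = False.
The clause (F) is unit, so F = True.
The clause (¬A) is unit, so A = False.
The clause (¬E) is unit, so E = False.
This assignment satisfies each clause.

A=False; B=False; C=False; D=True; E=False; F=True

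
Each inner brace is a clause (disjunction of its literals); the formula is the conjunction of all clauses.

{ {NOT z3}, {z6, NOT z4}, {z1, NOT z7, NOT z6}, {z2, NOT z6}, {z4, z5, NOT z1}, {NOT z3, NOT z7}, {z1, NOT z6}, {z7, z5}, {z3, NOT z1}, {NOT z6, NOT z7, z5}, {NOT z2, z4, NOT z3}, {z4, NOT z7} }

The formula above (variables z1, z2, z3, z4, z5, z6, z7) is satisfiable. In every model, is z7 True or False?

Suppose z7 = true.
The clause (NOT z3) is unit, so z3 = false.
The clause (NOT z1) is unit, so z1 = false.
The clause (NOT z6) is unit, so z6 = false.
The clause (NOT z4) is unit, so z4 = false.
That conflicts with the unit clause (z4).
So every satisfying assignment has z7 = False.

False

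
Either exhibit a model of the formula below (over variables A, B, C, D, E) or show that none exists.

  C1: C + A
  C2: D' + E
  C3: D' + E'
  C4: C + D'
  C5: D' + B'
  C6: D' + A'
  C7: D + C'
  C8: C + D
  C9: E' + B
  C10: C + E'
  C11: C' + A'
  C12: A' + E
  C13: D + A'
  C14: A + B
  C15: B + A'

Branch on C: set C = 1.
From the singleton clause (D), D = 1.
From the singleton clause (E), E = 1.
That conflicts with the unit clause (E').
So C must be the other value — set C = 0.
From the singleton clause (A), A = 1.
From the singleton clause (D'), D = 0.
That conflicts with the unit clause (D).
Either choice for C ends in contradiction.

UNSATISFIABLE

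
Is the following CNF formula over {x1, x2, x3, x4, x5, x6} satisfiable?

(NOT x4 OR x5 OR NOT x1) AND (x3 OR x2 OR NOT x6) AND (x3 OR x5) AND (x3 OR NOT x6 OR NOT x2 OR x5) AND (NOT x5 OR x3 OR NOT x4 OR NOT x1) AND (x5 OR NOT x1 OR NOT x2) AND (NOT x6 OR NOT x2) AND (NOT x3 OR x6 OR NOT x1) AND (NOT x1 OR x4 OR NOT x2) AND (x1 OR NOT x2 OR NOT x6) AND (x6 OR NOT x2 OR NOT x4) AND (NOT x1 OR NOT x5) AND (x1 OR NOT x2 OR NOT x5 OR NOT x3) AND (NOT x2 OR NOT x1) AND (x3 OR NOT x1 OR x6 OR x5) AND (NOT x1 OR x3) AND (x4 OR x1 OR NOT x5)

Try x3 = true.
Try x6 = true.
The clause (NOT x2) is unit, so x2 = false.
Try x1 = false.
Try x4 = false.
The clause (NOT x5) is unit, so x5 = false.
Every clause now holds.
A satisfying assignment: x1 ↦ false, x2 ↦ false, x3 ↦ true, x4 ↦ false, x5 ↦ false, x6 ↦ true.

Satisfiable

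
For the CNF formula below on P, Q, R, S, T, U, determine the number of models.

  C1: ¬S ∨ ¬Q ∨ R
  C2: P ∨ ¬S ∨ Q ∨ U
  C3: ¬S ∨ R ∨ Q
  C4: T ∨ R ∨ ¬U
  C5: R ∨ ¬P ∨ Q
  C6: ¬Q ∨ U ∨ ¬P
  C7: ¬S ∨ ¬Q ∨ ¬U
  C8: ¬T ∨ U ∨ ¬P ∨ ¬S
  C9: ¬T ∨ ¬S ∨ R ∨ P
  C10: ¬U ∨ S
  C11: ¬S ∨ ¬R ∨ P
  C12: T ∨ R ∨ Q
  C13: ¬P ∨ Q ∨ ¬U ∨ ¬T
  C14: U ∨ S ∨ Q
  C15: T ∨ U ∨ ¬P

There are 2^6 = 64 truth assignments over (P, Q, R, S, T, U).
Split on S. With S = True, the clauses containing S are satisfied and ¬S drops from the rest; 1 of the 2^5 = 32 assignments to the other variables satisfy what remains.
With S = False, by the same count on the reduced clause set, 4 assignments work.
Total: 1 + 4 = 5.

5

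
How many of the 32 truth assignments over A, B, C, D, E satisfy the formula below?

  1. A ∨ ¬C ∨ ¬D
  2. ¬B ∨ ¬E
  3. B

7

There are 2^5 = 32 truth assignments over (A, B, C, D, E).
Split on C. With C = True, the clauses containing C are satisfied and ¬C drops from the rest; 3 of the 2^4 = 16 assignments to the other variables satisfy what remains.
With C = False, by the same count on the reduced clause set, 4 assignments work.
(One model: A=F, B=T, C=F, D=F, E=F.)
Total: 3 + 4 = 7.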